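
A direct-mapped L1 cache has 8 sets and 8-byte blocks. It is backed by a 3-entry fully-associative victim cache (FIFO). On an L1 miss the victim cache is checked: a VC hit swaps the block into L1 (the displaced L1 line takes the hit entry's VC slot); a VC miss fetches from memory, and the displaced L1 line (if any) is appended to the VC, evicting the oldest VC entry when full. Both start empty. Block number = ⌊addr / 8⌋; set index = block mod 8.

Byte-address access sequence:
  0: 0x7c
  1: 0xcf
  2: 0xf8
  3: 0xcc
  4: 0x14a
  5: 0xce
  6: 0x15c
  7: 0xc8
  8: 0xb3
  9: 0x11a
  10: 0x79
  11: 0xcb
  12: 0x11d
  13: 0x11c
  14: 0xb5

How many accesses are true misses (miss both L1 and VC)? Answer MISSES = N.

#0 0x7c→b15/s7 MISS; vc=[]
#1 0xcf→b25/s1 MISS; vc=[]
#2 0xf8→b31/s7 MISS; vc=[15]
#3 0xcc→b25/s1 L1-HIT; vc=[15]
#4 0x14a→b41/s1 MISS; vc=[15,25]
#5 0xce→b25/s1 VC-HIT; vc=[15,41]
#6 0x15c→b43/s3 MISS; vc=[15,41]
#7 0xc8→b25/s1 L1-HIT; vc=[15,41]
#8 0xb3→b22/s6 MISS; vc=[15,41]
#9 0x11a→b35/s3 MISS; vc=[15,41,43]
#10 0x79→b15/s7 VC-HIT; vc=[31,41,43]
#11 0xcb→b25/s1 L1-HIT; vc=[31,41,43]
#12 0x11d→b35/s3 L1-HIT; vc=[31,41,43]
#13 0x11c→b35/s3 L1-HIT; vc=[31,41,43]
#14 0xb5→b22/s6 L1-HIT; vc=[31,41,43]

MISSES = 7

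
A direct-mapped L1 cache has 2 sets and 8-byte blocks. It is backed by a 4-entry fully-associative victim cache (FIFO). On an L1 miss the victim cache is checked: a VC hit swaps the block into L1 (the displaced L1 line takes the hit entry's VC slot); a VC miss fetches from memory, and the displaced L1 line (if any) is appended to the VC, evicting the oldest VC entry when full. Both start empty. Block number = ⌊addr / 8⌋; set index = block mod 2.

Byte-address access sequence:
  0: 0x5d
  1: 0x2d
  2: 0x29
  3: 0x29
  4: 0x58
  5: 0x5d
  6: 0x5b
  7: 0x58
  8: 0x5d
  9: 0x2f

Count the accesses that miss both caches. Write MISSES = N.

#0 0x5d→b11/s1 MISS; vc=[]
#1 0x2d→b5/s1 MISS; vc=[11]
#2 0x29→b5/s1 L1-HIT; vc=[11]
#3 0x29→b5/s1 L1-HIT; vc=[11]
#4 0x58→b11/s1 VC-HIT; vc=[5]
#5 0x5d→b11/s1 L1-HIT; vc=[5]
#6 0x5b→b11/s1 L1-HIT; vc=[5]
#7 0x58→b11/s1 L1-HIT; vc=[5]
#8 0x5d→b11/s1 L1-HIT; vc=[5]
#9 0x2f→b5/s1 VC-HIT; vc=[11]

MISSES = 2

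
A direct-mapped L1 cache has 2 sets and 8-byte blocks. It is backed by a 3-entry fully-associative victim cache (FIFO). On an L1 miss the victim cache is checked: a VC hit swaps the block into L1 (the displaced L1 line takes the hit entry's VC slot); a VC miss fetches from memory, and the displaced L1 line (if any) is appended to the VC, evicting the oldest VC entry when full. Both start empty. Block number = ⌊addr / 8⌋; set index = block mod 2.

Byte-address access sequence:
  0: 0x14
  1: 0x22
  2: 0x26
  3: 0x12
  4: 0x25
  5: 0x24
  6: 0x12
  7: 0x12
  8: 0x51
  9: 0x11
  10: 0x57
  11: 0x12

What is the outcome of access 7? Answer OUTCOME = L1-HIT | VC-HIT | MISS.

OUTCOME = L1-HIT

  [0] addr=0x14 blk=2 s=0: MISS | VC []
  [1] addr=0x22 blk=4 s=0: MISS | VC [2]
  [2] addr=0x26 blk=4 s=0: L1-HIT | VC [2]
  [3] addr=0x12 blk=2 s=0: VC-HIT | VC [4]
  [4] addr=0x25 blk=4 s=0: VC-HIT | VC [2]
  [5] addr=0x24 blk=4 s=0: L1-HIT | VC [2]
  [6] addr=0x12 blk=2 s=0: VC-HIT | VC [4]
  [7] addr=0x12 blk=2 s=0: L1-HIT | VC [4]
  [8] addr=0x51 blk=10 s=0: MISS | VC [4, 2]
  [9] addr=0x11 blk=2 s=0: VC-HIT | VC [4, 10]
  [10] addr=0x57 blk=10 s=0: VC-HIT | VC [4, 2]
  [11] addr=0x12 blk=2 s=0: VC-HIT | VC [4, 10]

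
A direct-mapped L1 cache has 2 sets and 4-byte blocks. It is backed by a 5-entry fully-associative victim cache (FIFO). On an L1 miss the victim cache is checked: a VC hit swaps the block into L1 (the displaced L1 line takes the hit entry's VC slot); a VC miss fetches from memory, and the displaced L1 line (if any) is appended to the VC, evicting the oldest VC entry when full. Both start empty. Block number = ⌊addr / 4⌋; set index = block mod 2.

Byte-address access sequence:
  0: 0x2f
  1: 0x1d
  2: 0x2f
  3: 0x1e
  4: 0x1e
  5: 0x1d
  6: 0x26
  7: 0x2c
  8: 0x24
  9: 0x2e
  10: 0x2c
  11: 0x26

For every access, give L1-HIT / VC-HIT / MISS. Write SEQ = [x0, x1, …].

0: 0x2f (blk 11, set 1) → MISS  vc=[]
1: 0x1d (blk 7, set 1) → MISS  vc=[11]
2: 0x2f (blk 11, set 1) → VC-HIT  vc=[7]
3: 0x1e (blk 7, set 1) → VC-HIT  vc=[11]
4: 0x1e (blk 7, set 1) → L1-HIT  vc=[11]
5: 0x1d (blk 7, set 1) → L1-HIT  vc=[11]
6: 0x26 (blk 9, set 1) → MISS  vc=[11, 7]
7: 0x2c (blk 11, set 1) → VC-HIT  vc=[9, 7]
8: 0x24 (blk 9, set 1) → VC-HIT  vc=[11, 7]
9: 0x2e (blk 11, set 1) → VC-HIT  vc=[9, 7]
10: 0x2c (blk 11, set 1) → L1-HIT  vc=[9, 7]
11: 0x26 (blk 9, set 1) → VC-HIT  vc=[11, 7]

SEQ = [MISS, MISS, VC-HIT, VC-HIT, L1-HIT, L1-HIT, MISS, VC-HIT, VC-HIT, VC-HIT, L1-HIT, VC-HIT]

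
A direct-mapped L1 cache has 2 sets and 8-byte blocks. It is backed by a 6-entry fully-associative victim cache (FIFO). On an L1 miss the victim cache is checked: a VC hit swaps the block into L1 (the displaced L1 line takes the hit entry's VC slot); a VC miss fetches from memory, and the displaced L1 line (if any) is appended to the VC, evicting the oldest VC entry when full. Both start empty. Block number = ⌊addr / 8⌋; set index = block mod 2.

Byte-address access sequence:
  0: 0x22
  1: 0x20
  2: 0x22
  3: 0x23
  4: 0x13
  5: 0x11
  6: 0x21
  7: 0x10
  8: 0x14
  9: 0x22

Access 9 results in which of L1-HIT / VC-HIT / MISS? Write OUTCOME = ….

#0 0x22→b4/s0 MISS; vc=[]
#1 0x20→b4/s0 L1-HIT; vc=[]
#2 0x22→b4/s0 L1-HIT; vc=[]
#3 0x23→b4/s0 L1-HIT; vc=[]
#4 0x13→b2/s0 MISS; vc=[4]
#5 0x11→b2/s0 L1-HIT; vc=[4]
#6 0x21→b4/s0 VC-HIT; vc=[2]
#7 0x10→b2/s0 VC-HIT; vc=[4]
#8 0x14→b2/s0 L1-HIT; vc=[4]
#9 0x22→b4/s0 VC-HIT; vc=[2]

OUTCOME = VC-HIT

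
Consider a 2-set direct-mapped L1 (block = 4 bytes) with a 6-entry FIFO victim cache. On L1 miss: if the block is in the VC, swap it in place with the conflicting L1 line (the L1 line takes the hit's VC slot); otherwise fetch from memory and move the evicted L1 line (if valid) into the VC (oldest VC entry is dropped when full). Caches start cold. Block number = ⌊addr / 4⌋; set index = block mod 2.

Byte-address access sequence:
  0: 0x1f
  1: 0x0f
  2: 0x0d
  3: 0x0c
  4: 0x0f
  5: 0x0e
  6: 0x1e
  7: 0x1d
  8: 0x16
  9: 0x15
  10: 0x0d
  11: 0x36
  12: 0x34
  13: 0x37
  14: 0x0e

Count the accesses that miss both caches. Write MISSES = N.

MISSES = 4

0: 0x1f (blk 7, set 1) → MISS  vc=[]
1: 0xf (blk 3, set 1) → MISS  vc=[7]
2: 0xd (blk 3, set 1) → L1-HIT  vc=[7]
3: 0xc (blk 3, set 1) → L1-HIT  vc=[7]
4: 0xf (blk 3, set 1) → L1-HIT  vc=[7]
5: 0xe (blk 3, set 1) → L1-HIT  vc=[7]
6: 0x1e (blk 7, set 1) → VC-HIT  vc=[3]
7: 0x1d (blk 7, set 1) → L1-HIT  vc=[3]
8: 0x16 (blk 5, set 1) → MISS  vc=[3, 7]
9: 0x15 (blk 5, set 1) → L1-HIT  vc=[3, 7]
10: 0xd (blk 3, set 1) → VC-HIT  vc=[5, 7]
11: 0x36 (blk 13, set 1) → MISS  vc=[5, 7, 3]
12: 0x34 (blk 13, set 1) → L1-HIT  vc=[5, 7, 3]
13: 0x37 (blk 13, set 1) → L1-HIT  vc=[5, 7, 3]
14: 0xe (blk 3, set 1) → VC-HIT  vc=[5, 7, 13]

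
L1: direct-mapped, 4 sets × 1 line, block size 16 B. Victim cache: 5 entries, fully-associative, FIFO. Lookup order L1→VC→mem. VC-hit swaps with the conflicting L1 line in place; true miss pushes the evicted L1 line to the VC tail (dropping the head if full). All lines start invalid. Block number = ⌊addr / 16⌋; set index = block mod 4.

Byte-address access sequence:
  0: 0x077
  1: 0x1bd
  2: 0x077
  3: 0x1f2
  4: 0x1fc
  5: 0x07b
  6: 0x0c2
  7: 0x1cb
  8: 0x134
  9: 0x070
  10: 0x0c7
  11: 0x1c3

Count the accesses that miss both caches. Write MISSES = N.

MISSES = 6

  [0] addr=0x77 blk=7 s=3: MISS | VC []
  [1] addr=0x1bd blk=27 s=3: MISS | VC [7]
  [2] addr=0x77 blk=7 s=3: VC-HIT | VC [27]
  [3] addr=0x1f2 blk=31 s=3: MISS | VC [27, 7]
  [4] addr=0x1fc blk=31 s=3: L1-HIT | VC [27, 7]
  [5] addr=0x7b blk=7 s=3: VC-HIT | VC [27, 31]
  [6] addr=0xc2 blk=12 s=0: MISS | VC [27, 31]
  [7] addr=0x1cb blk=28 s=0: MISS | VC [27, 31, 12]
  [8] addr=0x134 blk=19 s=3: MISS | VC [27, 31, 12, 7]
  [9] addr=0x70 blk=7 s=3: VC-HIT | VC [27, 31, 12, 19]
  [10] addr=0xc7 blk=12 s=0: VC-HIT | VC [27, 31, 28, 19]
  [11] addr=0x1c3 blk=28 s=0: VC-HIT | VC [27, 31, 12, 19]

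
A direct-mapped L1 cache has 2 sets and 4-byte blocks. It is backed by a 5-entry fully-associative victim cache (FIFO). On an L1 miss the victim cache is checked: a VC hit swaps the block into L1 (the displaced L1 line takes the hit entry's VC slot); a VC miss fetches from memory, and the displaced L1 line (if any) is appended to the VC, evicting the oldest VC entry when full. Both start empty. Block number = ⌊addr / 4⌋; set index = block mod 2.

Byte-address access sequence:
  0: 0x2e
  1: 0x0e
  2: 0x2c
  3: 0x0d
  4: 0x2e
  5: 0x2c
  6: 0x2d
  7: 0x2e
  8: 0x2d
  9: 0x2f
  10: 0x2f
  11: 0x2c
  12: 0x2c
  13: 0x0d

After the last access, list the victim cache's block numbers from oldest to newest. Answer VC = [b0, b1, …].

  [0] addr=0x2e blk=11 s=1: MISS | VC []
  [1] addr=0xe blk=3 s=1: MISS | VC [11]
  [2] addr=0x2c blk=11 s=1: VC-HIT | VC [3]
  [3] addr=0xd blk=3 s=1: VC-HIT | VC [11]
  [4] addr=0x2e blk=11 s=1: VC-HIT | VC [3]
  [5] addr=0x2c blk=11 s=1: L1-HIT | VC [3]
  [6] addr=0x2d blk=11 s=1: L1-HIT | VC [3]
  [7] addr=0x2e blk=11 s=1: L1-HIT | VC [3]
  [8] addr=0x2d blk=11 s=1: L1-HIT | VC [3]
  [9] addr=0x2f blk=11 s=1: L1-HIT | VC [3]
  [10] addr=0x2f blk=11 s=1: L1-HIT | VC [3]
  [11] addr=0x2c blk=11 s=1: L1-HIT | VC [3]
  [12] addr=0x2c blk=11 s=1: L1-HIT | VC [3]
  [13] addr=0xd blk=3 s=1: VC-HIT | VC [11]

VC = [11]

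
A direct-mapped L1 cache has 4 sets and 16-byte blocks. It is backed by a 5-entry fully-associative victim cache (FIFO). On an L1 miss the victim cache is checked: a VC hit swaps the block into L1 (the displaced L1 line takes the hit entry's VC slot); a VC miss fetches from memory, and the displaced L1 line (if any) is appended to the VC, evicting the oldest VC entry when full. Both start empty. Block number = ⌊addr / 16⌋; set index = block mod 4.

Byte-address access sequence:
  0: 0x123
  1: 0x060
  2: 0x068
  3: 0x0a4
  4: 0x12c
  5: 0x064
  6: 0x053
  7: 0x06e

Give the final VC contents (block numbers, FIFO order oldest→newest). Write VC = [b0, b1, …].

VC = [10, 18]

0: 0x123 (blk 18, set 2) → MISS  vc=[]
1: 0x60 (blk 6, set 2) → MISS  vc=[18]
2: 0x68 (blk 6, set 2) → L1-HIT  vc=[18]
3: 0xa4 (blk 10, set 2) → MISS  vc=[18, 6]
4: 0x12c (blk 18, set 2) → VC-HIT  vc=[10, 6]
5: 0x64 (blk 6, set 2) → VC-HIT  vc=[10, 18]
6: 0x53 (blk 5, set 1) → MISS  vc=[10, 18]
7: 0x6e (blk 6, set 2) → L1-HIT  vc=[10, 18]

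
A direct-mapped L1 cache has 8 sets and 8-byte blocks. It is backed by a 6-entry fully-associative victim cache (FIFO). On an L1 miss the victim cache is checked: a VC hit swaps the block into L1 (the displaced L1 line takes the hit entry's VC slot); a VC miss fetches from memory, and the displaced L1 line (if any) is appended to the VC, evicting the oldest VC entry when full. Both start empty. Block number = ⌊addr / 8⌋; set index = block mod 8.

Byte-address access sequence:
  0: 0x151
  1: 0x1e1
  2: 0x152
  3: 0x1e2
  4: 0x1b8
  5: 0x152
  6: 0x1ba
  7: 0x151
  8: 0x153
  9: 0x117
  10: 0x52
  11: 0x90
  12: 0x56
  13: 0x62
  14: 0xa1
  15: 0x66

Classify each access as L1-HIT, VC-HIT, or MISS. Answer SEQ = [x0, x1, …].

SEQ = [MISS, MISS, L1-HIT, L1-HIT, MISS, L1-HIT, L1-HIT, L1-HIT, L1-HIT, MISS, MISS, MISS, VC-HIT, MISS, MISS, VC-HIT]

#0 0x151→b42/s2 MISS; vc=[]
#1 0x1e1→b60/s4 MISS; vc=[]
#2 0x152→b42/s2 L1-HIT; vc=[]
#3 0x1e2→b60/s4 L1-HIT; vc=[]
#4 0x1b8→b55/s7 MISS; vc=[]
#5 0x152→b42/s2 L1-HIT; vc=[]
#6 0x1ba→b55/s7 L1-HIT; vc=[]
#7 0x151→b42/s2 L1-HIT; vc=[]
#8 0x153→b42/s2 L1-HIT; vc=[]
#9 0x117→b34/s2 MISS; vc=[42]
#10 0x52→b10/s2 MISS; vc=[42,34]
#11 0x90→b18/s2 MISS; vc=[42,34,10]
#12 0x56→b10/s2 VC-HIT; vc=[42,34,18]
#13 0x62→b12/s4 MISS; vc=[42,34,18,60]
#14 0xa1→b20/s4 MISS; vc=[42,34,18,60,12]
#15 0x66→b12/s4 VC-HIT; vc=[42,34,18,60,20]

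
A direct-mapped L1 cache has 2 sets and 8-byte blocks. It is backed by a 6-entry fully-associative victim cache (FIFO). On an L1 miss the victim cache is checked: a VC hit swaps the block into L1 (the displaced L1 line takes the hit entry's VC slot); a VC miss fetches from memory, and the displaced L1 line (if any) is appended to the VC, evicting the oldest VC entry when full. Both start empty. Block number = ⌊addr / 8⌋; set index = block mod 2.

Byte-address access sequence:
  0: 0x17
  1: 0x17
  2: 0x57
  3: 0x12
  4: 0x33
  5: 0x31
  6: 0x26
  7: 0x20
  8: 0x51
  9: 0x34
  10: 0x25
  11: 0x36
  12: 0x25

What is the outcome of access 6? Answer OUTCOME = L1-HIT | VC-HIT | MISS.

#0 0x17→b2/s0 MISS; vc=[]
#1 0x17→b2/s0 L1-HIT; vc=[]
#2 0x57→b10/s0 MISS; vc=[2]
#3 0x12→b2/s0 VC-HIT; vc=[10]
#4 0x33→b6/s0 MISS; vc=[10,2]
#5 0x31→b6/s0 L1-HIT; vc=[10,2]
#6 0x26→b4/s0 MISS; vc=[10,2,6]
#7 0x20→b4/s0 L1-HIT; vc=[10,2,6]
#8 0x51→b10/s0 VC-HIT; vc=[4,2,6]
#9 0x34→b6/s0 VC-HIT; vc=[4,2,10]
#10 0x25→b4/s0 VC-HIT; vc=[6,2,10]
#11 0x36→b6/s0 VC-HIT; vc=[4,2,10]
#12 0x25→b4/s0 VC-HIT; vc=[6,2,10]

OUTCOME = MISS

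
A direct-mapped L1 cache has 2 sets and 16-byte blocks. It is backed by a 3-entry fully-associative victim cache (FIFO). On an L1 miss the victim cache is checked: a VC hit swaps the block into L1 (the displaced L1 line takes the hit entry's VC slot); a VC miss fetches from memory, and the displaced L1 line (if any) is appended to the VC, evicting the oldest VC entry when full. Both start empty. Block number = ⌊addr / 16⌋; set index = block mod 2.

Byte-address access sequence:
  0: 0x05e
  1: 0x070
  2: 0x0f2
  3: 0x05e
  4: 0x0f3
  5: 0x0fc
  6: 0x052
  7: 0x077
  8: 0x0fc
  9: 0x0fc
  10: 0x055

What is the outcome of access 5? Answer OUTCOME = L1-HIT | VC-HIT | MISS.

#0 0x5e→b5/s1 MISS; vc=[]
#1 0x70→b7/s1 MISS; vc=[5]
#2 0xf2→b15/s1 MISS; vc=[5,7]
#3 0x5e→b5/s1 VC-HIT; vc=[15,7]
#4 0xf3→b15/s1 VC-HIT; vc=[5,7]
#5 0xfc→b15/s1 L1-HIT; vc=[5,7]
#6 0x52→b5/s1 VC-HIT; vc=[15,7]
#7 0x77→b7/s1 VC-HIT; vc=[15,5]
#8 0xfc→b15/s1 VC-HIT; vc=[7,5]
#9 0xfc→b15/s1 L1-HIT; vc=[7,5]
#10 0x55→b5/s1 VC-HIT; vc=[7,15]

OUTCOME = L1-HIT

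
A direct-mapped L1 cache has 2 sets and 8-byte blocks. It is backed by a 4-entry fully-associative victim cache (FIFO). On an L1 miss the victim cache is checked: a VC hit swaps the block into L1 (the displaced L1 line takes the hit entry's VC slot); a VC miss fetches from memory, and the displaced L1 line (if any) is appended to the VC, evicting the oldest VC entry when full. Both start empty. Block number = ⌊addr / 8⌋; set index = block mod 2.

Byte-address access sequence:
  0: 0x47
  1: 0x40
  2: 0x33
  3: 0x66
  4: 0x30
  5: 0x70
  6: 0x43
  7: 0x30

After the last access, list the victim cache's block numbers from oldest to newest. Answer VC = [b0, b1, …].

VC = [14, 12, 8]

#0 0x47→b8/s0 MISS; vc=[]
#1 0x40→b8/s0 L1-HIT; vc=[]
#2 0x33→b6/s0 MISS; vc=[8]
#3 0x66→b12/s0 MISS; vc=[8,6]
#4 0x30→b6/s0 VC-HIT; vc=[8,12]
#5 0x70→b14/s0 MISS; vc=[8,12,6]
#6 0x43→b8/s0 VC-HIT; vc=[14,12,6]
#7 0x30→b6/s0 VC-HIT; vc=[14,12,8]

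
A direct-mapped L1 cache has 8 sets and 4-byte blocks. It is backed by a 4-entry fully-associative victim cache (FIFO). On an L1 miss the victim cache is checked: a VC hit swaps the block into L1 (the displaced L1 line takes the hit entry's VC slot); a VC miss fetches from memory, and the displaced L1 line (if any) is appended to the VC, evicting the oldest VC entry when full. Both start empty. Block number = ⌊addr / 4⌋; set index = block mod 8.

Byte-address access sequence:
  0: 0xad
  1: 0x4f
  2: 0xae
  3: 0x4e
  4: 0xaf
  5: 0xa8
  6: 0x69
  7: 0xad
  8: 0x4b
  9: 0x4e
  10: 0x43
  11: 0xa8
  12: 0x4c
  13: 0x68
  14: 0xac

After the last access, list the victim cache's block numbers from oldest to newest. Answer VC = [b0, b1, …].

VC = [19, 18, 42]

0: 0xad (blk 43, set 3) → MISS  vc=[]
1: 0x4f (blk 19, set 3) → MISS  vc=[43]
2: 0xae (blk 43, set 3) → VC-HIT  vc=[19]
3: 0x4e (blk 19, set 3) → VC-HIT  vc=[43]
4: 0xaf (blk 43, set 3) → VC-HIT  vc=[19]
5: 0xa8 (blk 42, set 2) → MISS  vc=[19]
6: 0x69 (blk 26, set 2) → MISS  vc=[19, 42]
7: 0xad (blk 43, set 3) → L1-HIT  vc=[19, 42]
8: 0x4b (blk 18, set 2) → MISS  vc=[19, 42, 26]
9: 0x4e (blk 19, set 3) → VC-HIT  vc=[43, 42, 26]
10: 0x43 (blk 16, set 0) → MISS  vc=[43, 42, 26]
11: 0xa8 (blk 42, set 2) → VC-HIT  vc=[43, 18, 26]
12: 0x4c (blk 19, set 3) → L1-HIT  vc=[43, 18, 26]
13: 0x68 (blk 26, set 2) → VC-HIT  vc=[43, 18, 42]
14: 0xac (blk 43, set 3) → VC-HIT  vc=[19, 18, 42]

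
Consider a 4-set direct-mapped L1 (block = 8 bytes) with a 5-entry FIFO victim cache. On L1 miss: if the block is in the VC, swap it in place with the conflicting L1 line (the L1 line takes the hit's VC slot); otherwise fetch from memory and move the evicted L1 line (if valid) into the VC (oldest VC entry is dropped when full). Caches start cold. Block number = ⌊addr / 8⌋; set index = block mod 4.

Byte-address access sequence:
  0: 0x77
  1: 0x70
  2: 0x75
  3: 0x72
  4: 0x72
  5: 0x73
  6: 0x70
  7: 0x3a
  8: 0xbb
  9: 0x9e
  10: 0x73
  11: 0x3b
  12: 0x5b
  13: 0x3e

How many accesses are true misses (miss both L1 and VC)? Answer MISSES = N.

MISSES = 5

#0 0x77→b14/s2 MISS; vc=[]
#1 0x70→b14/s2 L1-HIT; vc=[]
#2 0x75→b14/s2 L1-HIT; vc=[]
#3 0x72→b14/s2 L1-HIT; vc=[]
#4 0x72→b14/s2 L1-HIT; vc=[]
#5 0x73→b14/s2 L1-HIT; vc=[]
#6 0x70→b14/s2 L1-HIT; vc=[]
#7 0x3a→b7/s3 MISS; vc=[]
#8 0xbb→b23/s3 MISS; vc=[7]
#9 0x9e→b19/s3 MISS; vc=[7,23]
#10 0x73→b14/s2 L1-HIT; vc=[7,23]
#11 0x3b→b7/s3 VC-HIT; vc=[19,23]
#12 0x5b→b11/s3 MISS; vc=[19,23,7]
#13 0x3e→b7/s3 VC-HIT; vc=[19,23,11]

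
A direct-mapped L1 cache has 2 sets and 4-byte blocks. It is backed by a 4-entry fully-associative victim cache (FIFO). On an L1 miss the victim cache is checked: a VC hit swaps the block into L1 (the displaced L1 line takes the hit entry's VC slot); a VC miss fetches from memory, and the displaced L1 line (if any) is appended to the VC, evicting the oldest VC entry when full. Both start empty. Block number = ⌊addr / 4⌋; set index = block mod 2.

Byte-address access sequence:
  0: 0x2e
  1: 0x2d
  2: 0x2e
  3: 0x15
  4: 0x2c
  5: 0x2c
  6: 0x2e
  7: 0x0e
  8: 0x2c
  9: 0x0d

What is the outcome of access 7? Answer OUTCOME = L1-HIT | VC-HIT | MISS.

OUTCOME = MISS

  [0] addr=0x2e blk=11 s=1: MISS | VC []
  [1] addr=0x2d blk=11 s=1: L1-HIT | VC []
  [2] addr=0x2e blk=11 s=1: L1-HIT | VC []
  [3] addr=0x15 blk=5 s=1: MISS | VC [11]
  [4] addr=0x2c blk=11 s=1: VC-HIT | VC [5]
  [5] addr=0x2c blk=11 s=1: L1-HIT | VC [5]
  [6] addr=0x2e blk=11 s=1: L1-HIT | VC [5]
  [7] addr=0xe blk=3 s=1: MISS | VC [5, 11]
  [8] addr=0x2c blk=11 s=1: VC-HIT | VC [5, 3]
  [9] addr=0xd blk=3 s=1: VC-HIT | VC [5, 11]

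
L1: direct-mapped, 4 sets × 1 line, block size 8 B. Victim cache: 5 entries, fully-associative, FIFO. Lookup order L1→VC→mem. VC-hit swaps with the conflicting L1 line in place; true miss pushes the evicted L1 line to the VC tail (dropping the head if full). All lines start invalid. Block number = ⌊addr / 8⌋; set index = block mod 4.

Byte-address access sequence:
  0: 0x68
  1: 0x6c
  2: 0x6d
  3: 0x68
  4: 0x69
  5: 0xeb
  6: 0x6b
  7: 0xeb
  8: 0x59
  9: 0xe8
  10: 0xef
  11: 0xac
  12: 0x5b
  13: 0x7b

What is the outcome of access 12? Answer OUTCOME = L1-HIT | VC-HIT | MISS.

OUTCOME = L1-HIT

  [0] addr=0x68 blk=13 s=1: MISS | VC []
  [1] addr=0x6c blk=13 s=1: L1-HIT | VC []
  [2] addr=0x6d blk=13 s=1: L1-HIT | VC []
  [3] addr=0x68 blk=13 s=1: L1-HIT | VC []
  [4] addr=0x69 blk=13 s=1: L1-HIT | VC []
  [5] addr=0xeb blk=29 s=1: MISS | VC [13]
  [6] addr=0x6b blk=13 s=1: VC-HIT | VC [29]
  [7] addr=0xeb blk=29 s=1: VC-HIT | VC [13]
  [8] addr=0x59 blk=11 s=3: MISS | VC [13]
  [9] addr=0xe8 blk=29 s=1: L1-HIT | VC [13]
  [10] addr=0xef blk=29 s=1: L1-HIT | VC [13]
  [11] addr=0xac blk=21 s=1: MISS | VC [13, 29]
  [12] addr=0x5b blk=11 s=3: L1-HIT | VC [13, 29]
  [13] addr=0x7b blk=15 s=3: MISS | VC [13, 29, 11]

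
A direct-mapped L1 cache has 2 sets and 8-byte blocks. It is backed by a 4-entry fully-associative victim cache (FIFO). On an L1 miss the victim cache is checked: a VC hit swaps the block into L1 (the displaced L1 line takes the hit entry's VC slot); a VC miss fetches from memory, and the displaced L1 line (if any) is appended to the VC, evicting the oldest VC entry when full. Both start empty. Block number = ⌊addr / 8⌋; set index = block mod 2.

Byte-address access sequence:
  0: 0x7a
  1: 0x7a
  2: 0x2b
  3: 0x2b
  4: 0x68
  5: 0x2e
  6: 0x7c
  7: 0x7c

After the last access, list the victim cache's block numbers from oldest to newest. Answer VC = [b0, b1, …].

#0 0x7a→b15/s1 MISS; vc=[]
#1 0x7a→b15/s1 L1-HIT; vc=[]
#2 0x2b→b5/s1 MISS; vc=[15]
#3 0x2b→b5/s1 L1-HIT; vc=[15]
#4 0x68→b13/s1 MISS; vc=[15,5]
#5 0x2e→b5/s1 VC-HIT; vc=[15,13]
#6 0x7c→b15/s1 VC-HIT; vc=[5,13]
#7 0x7c→b15/s1 L1-HIT; vc=[5,13]

VC = [5, 13]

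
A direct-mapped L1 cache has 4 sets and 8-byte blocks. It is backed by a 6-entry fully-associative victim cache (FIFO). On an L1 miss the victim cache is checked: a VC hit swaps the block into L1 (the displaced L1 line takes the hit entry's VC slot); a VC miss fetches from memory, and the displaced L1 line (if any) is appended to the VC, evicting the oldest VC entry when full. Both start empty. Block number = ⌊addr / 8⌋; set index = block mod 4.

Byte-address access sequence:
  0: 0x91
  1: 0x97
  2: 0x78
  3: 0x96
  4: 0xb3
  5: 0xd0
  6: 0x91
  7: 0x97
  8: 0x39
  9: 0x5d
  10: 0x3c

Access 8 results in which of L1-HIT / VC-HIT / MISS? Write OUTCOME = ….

OUTCOME = MISS

  [0] addr=0x91 blk=18 s=2: MISS | VC []
  [1] addr=0x97 blk=18 s=2: L1-HIT | VC []
  [2] addr=0x78 blk=15 s=3: MISS | VC []
  [3] addr=0x96 blk=18 s=2: L1-HIT | VC []
  [4] addr=0xb3 blk=22 s=2: MISS | VC [18]
  [5] addr=0xd0 blk=26 s=2: MISS | VC [18, 22]
  [6] addr=0x91 blk=18 s=2: VC-HIT | VC [26, 22]
  [7] addr=0x97 blk=18 s=2: L1-HIT | VC [26, 22]
  [8] addr=0x39 blk=7 s=3: MISS | VC [26, 22, 15]
  [9] addr=0x5d blk=11 s=3: MISS | VC [26, 22, 15, 7]
  [10] addr=0x3c blk=7 s=3: VC-HIT | VC [26, 22, 15, 11]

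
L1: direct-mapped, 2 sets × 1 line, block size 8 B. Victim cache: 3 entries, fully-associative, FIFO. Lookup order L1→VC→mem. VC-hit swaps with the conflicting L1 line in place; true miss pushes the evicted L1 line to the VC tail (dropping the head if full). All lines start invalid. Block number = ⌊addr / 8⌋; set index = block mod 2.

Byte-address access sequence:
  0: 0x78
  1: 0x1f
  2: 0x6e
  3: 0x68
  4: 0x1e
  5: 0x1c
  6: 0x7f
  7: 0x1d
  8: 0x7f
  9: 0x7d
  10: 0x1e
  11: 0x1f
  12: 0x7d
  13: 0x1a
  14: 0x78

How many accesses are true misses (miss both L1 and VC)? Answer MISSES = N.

MISSES = 3

  [0] addr=0x78 blk=15 s=1: MISS | VC []
  [1] addr=0x1f blk=3 s=1: MISS | VC [15]
  [2] addr=0x6e blk=13 s=1: MISS | VC [15, 3]
  [3] addr=0x68 blk=13 s=1: L1-HIT | VC [15, 3]
  [4] addr=0x1e blk=3 s=1: VC-HIT | VC [15, 13]
  [5] addr=0x1c blk=3 s=1: L1-HIT | VC [15, 13]
  [6] addr=0x7f blk=15 s=1: VC-HIT | VC [3, 13]
  [7] addr=0x1d blk=3 s=1: VC-HIT | VC [15, 13]
  [8] addr=0x7f blk=15 s=1: VC-HIT | VC [3, 13]
  [9] addr=0x7d blk=15 s=1: L1-HIT | VC [3, 13]
  [10] addr=0x1e blk=3 s=1: VC-HIT | VC [15, 13]
  [11] addr=0x1f blk=3 s=1: L1-HIT | VC [15, 13]
  [12] addr=0x7d blk=15 s=1: VC-HIT | VC [3, 13]
  [13] addr=0x1a blk=3 s=1: VC-HIT | VC [15, 13]
  [14] addr=0x78 blk=15 s=1: VC-HIT | VC [3, 13]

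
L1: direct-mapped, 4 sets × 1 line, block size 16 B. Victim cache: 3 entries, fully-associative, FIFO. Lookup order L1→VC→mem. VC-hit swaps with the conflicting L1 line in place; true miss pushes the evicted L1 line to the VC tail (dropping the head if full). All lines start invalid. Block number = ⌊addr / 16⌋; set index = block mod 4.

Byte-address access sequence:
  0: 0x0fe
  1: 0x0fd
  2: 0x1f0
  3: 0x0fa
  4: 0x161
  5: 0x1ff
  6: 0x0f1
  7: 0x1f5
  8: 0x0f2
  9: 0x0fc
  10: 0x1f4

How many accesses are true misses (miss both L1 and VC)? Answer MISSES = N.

  [0] addr=0xfe blk=15 s=3: MISS | VC []
  [1] addr=0xfd blk=15 s=3: L1-HIT | VC []
  [2] addr=0x1f0 blk=31 s=3: MISS | VC [15]
  [3] addr=0xfa blk=15 s=3: VC-HIT | VC [31]
  [4] addr=0x161 blk=22 s=2: MISS | VC [31]
  [5] addr=0x1ff blk=31 s=3: VC-HIT | VC [15]
  [6] addr=0xf1 blk=15 s=3: VC-HIT | VC [31]
  [7] addr=0x1f5 blk=31 s=3: VC-HIT | VC [15]
  [8] addr=0xf2 blk=15 s=3: VC-HIT | VC [31]
  [9] addr=0xfc blk=15 s=3: L1-HIT | VC [31]
  [10] addr=0x1f4 blk=31 s=3: VC-HIT | VC [15]

MISSES = 3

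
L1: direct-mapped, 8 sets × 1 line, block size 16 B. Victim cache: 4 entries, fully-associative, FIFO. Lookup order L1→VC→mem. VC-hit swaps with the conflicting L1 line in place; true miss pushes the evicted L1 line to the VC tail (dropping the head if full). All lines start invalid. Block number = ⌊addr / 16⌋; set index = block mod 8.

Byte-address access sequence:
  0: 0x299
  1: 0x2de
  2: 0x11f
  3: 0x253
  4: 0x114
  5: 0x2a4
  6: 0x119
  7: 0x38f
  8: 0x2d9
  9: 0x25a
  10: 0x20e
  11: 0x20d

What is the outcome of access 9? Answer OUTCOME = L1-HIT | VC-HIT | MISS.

0: 0x299 (blk 41, set 1) → MISS  vc=[]
1: 0x2de (blk 45, set 5) → MISS  vc=[]
2: 0x11f (blk 17, set 1) → MISS  vc=[41]
3: 0x253 (blk 37, set 5) → MISS  vc=[41, 45]
4: 0x114 (blk 17, set 1) → L1-HIT  vc=[41, 45]
5: 0x2a4 (blk 42, set 2) → MISS  vc=[41, 45]
6: 0x119 (blk 17, set 1) → L1-HIT  vc=[41, 45]
7: 0x38f (blk 56, set 0) → MISS  vc=[41, 45]
8: 0x2d9 (blk 45, set 5) → VC-HIT  vc=[41, 37]
9: 0x25a (blk 37, set 5) → VC-HIT  vc=[41, 45]
10: 0x20e (blk 32, set 0) → MISS  vc=[41, 45, 56]
11: 0x20d (blk 32, set 0) → L1-HIT  vc=[41, 45, 56]

OUTCOME = VC-HIT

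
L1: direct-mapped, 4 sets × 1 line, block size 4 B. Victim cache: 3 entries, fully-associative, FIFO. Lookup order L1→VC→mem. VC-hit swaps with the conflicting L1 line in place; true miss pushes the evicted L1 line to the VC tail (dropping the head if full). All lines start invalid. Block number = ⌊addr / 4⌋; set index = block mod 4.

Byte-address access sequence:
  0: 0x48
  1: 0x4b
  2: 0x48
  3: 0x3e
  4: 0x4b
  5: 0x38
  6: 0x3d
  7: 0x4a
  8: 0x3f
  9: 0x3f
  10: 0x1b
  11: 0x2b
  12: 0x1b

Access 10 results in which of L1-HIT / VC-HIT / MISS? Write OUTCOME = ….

0: 0x48 (blk 18, set 2) → MISS  vc=[]
1: 0x4b (blk 18, set 2) → L1-HIT  vc=[]
2: 0x48 (blk 18, set 2) → L1-HIT  vc=[]
3: 0x3e (blk 15, set 3) → MISS  vc=[]
4: 0x4b (blk 18, set 2) → L1-HIT  vc=[]
5: 0x38 (blk 14, set 2) → MISS  vc=[18]
6: 0x3d (blk 15, set 3) → L1-HIT  vc=[18]
7: 0x4a (blk 18, set 2) → VC-HIT  vc=[14]
8: 0x3f (blk 15, set 3) → L1-HIT  vc=[14]
9: 0x3f (blk 15, set 3) → L1-HIT  vc=[14]
10: 0x1b (blk 6, set 2) → MISS  vc=[14, 18]
11: 0x2b (blk 10, set 2) → MISS  vc=[14, 18, 6]
12: 0x1b (blk 6, set 2) → VC-HIT  vc=[14, 18, 10]

OUTCOME = MISS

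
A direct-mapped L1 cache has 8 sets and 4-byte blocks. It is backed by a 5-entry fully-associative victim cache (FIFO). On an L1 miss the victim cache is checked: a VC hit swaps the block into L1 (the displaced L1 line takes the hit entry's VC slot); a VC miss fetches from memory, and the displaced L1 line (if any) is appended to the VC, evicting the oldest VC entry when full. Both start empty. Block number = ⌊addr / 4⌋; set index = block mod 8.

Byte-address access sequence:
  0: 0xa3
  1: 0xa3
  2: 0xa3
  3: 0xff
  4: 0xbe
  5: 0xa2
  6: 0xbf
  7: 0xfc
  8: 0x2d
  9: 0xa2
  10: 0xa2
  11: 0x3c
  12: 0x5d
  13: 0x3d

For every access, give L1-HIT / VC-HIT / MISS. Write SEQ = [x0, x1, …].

SEQ = [MISS, L1-HIT, L1-HIT, MISS, MISS, L1-HIT, L1-HIT, VC-HIT, MISS, L1-HIT, L1-HIT, MISS, MISS, VC-HIT]

#0 0xa3→b40/s0 MISS; vc=[]
#1 0xa3→b40/s0 L1-HIT; vc=[]
#2 0xa3→b40/s0 L1-HIT; vc=[]
#3 0xff→b63/s7 MISS; vc=[]
#4 0xbe→b47/s7 MISS; vc=[63]
#5 0xa2→b40/s0 L1-HIT; vc=[63]
#6 0xbf→b47/s7 L1-HIT; vc=[63]
#7 0xfc→b63/s7 VC-HIT; vc=[47]
#8 0x2d→b11/s3 MISS; vc=[47]
#9 0xa2→b40/s0 L1-HIT; vc=[47]
#10 0xa2→b40/s0 L1-HIT; vc=[47]
#11 0x3c→b15/s7 MISS; vc=[47,63]
#12 0x5d→b23/s7 MISS; vc=[47,63,15]
#13 0x3d→b15/s7 VC-HIT; vc=[47,63,23]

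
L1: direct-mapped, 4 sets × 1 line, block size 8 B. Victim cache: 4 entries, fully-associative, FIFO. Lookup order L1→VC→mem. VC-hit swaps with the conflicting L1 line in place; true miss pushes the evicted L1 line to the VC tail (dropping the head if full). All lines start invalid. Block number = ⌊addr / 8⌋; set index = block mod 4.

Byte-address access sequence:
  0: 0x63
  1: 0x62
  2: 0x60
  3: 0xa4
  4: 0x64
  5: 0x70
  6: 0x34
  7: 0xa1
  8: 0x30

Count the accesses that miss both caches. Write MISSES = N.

#0 0x63→b12/s0 MISS; vc=[]
#1 0x62→b12/s0 L1-HIT; vc=[]
#2 0x60→b12/s0 L1-HIT; vc=[]
#3 0xa4→b20/s0 MISS; vc=[12]
#4 0x64→b12/s0 VC-HIT; vc=[20]
#5 0x70→b14/s2 MISS; vc=[20]
#6 0x34→b6/s2 MISS; vc=[20,14]
#7 0xa1→b20/s0 VC-HIT; vc=[12,14]
#8 0x30→b6/s2 L1-HIT; vc=[12,14]

MISSES = 4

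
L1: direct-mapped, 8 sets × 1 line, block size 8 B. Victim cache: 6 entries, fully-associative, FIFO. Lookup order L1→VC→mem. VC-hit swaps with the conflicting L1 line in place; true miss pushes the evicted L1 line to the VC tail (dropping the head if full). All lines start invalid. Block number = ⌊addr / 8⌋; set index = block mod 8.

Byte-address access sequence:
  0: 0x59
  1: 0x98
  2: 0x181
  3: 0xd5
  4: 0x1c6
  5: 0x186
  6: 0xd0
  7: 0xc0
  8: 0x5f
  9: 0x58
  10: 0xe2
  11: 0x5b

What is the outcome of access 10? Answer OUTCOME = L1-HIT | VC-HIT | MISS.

OUTCOME = MISS

  [0] addr=0x59 blk=11 s=3: MISS | VC []
  [1] addr=0x98 blk=19 s=3: MISS | VC [11]
  [2] addr=0x181 blk=48 s=0: MISS | VC [11]
  [3] addr=0xd5 blk=26 s=2: MISS | VC [11]
  [4] addr=0x1c6 blk=56 s=0: MISS | VC [11, 48]
  [5] addr=0x186 blk=48 s=0: VC-HIT | VC [11, 56]
  [6] addr=0xd0 blk=26 s=2: L1-HIT | VC [11, 56]
  [7] addr=0xc0 blk=24 s=0: MISS | VC [11, 56, 48]
  [8] addr=0x5f blk=11 s=3: VC-HIT | VC [19, 56, 48]
  [9] addr=0x58 blk=11 s=3: L1-HIT | VC [19, 56, 48]
  [10] addr=0xe2 blk=28 s=4: MISS | VC [19, 56, 48]
  [11] addr=0x5b blk=11 s=3: L1-HIT | VC [19, 56, 48]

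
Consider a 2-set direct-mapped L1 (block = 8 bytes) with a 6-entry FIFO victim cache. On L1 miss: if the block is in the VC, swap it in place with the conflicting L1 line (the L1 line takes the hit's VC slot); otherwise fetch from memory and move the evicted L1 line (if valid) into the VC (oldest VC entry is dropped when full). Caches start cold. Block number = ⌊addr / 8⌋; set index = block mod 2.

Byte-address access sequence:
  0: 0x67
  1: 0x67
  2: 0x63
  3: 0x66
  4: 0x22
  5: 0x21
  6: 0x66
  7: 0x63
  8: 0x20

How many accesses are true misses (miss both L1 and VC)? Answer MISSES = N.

MISSES = 2

  [0] addr=0x67 blk=12 s=0: MISS | VC []
  [1] addr=0x67 blk=12 s=0: L1-HIT | VC []
  [2] addr=0x63 blk=12 s=0: L1-HIT | VC []
  [3] addr=0x66 blk=12 s=0: L1-HIT | VC []
  [4] addr=0x22 blk=4 s=0: MISS | VC [12]
  [5] addr=0x21 blk=4 s=0: L1-HIT | VC [12]
  [6] addr=0x66 blk=12 s=0: VC-HIT | VC [4]
  [7] addr=0x63 blk=12 s=0: L1-HIT | VC [4]
  [8] addr=0x20 blk=4 s=0: VC-HIT | VC [12]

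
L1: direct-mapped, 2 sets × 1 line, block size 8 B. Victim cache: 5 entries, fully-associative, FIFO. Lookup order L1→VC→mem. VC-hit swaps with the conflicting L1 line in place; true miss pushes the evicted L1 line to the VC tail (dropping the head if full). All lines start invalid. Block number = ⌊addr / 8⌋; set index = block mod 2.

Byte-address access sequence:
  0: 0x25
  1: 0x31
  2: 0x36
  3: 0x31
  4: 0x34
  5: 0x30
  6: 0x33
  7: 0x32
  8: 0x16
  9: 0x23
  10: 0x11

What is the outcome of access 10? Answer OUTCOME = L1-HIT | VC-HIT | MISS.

0: 0x25 (blk 4, set 0) → MISS  vc=[]
1: 0x31 (blk 6, set 0) → MISS  vc=[4]
2: 0x36 (blk 6, set 0) → L1-HIT  vc=[4]
3: 0x31 (blk 6, set 0) → L1-HIT  vc=[4]
4: 0x34 (blk 6, set 0) → L1-HIT  vc=[4]
5: 0x30 (blk 6, set 0) → L1-HIT  vc=[4]
6: 0x33 (blk 6, set 0) → L1-HIT  vc=[4]
7: 0x32 (blk 6, set 0) → L1-HIT  vc=[4]
8: 0x16 (blk 2, set 0) → MISS  vc=[4, 6]
9: 0x23 (blk 4, set 0) → VC-HIT  vc=[2, 6]
10: 0x11 (blk 2, set 0) → VC-HIT  vc=[4, 6]

OUTCOME = VC-HIT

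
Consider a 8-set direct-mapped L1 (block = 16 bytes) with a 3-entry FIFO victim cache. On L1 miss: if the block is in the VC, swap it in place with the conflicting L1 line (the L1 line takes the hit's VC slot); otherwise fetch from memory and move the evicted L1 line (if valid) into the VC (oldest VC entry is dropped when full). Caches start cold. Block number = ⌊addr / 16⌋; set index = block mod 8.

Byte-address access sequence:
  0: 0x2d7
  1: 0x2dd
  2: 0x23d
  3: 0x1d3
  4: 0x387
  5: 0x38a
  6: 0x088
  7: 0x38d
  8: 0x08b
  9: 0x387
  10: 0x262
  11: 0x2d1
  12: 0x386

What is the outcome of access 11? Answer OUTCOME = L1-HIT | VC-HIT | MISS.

OUTCOME = VC-HIT

0: 0x2d7 (blk 45, set 5) → MISS  vc=[]
1: 0x2dd (blk 45, set 5) → L1-HIT  vc=[]
2: 0x23d (blk 35, set 3) → MISS  vc=[]
3: 0x1d3 (blk 29, set 5) → MISS  vc=[45]
4: 0x387 (blk 56, set 0) → MISS  vc=[45]
5: 0x38a (blk 56, set 0) → L1-HIT  vc=[45]
6: 0x88 (blk 8, set 0) → MISS  vc=[45, 56]
7: 0x38d (blk 56, set 0) → VC-HIT  vc=[45, 8]
8: 0x8b (blk 8, set 0) → VC-HIT  vc=[45, 56]
9: 0x387 (blk 56, set 0) → VC-HIT  vc=[45, 8]
10: 0x262 (blk 38, set 6) → MISS  vc=[45, 8]
11: 0x2d1 (blk 45, set 5) → VC-HIT  vc=[29, 8]
12: 0x386 (blk 56, set 0) → L1-HIT  vc=[29, 8]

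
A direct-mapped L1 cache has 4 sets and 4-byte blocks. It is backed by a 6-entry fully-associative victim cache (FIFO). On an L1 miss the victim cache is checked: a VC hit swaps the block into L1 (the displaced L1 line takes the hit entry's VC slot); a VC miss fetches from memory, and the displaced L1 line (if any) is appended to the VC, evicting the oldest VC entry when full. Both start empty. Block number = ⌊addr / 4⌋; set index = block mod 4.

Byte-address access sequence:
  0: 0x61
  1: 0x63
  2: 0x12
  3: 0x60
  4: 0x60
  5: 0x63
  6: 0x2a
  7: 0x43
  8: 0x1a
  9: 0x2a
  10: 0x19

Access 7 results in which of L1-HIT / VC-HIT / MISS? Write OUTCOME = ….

#0 0x61→b24/s0 MISS; vc=[]
#1 0x63→b24/s0 L1-HIT; vc=[]
#2 0x12→b4/s0 MISS; vc=[24]
#3 0x60→b24/s0 VC-HIT; vc=[4]
#4 0x60→b24/s0 L1-HIT; vc=[4]
#5 0x63→b24/s0 L1-HIT; vc=[4]
#6 0x2a→b10/s2 MISS; vc=[4]
#7 0x43→b16/s0 MISS; vc=[4,24]
#8 0x1a→b6/s2 MISS; vc=[4,24,10]
#9 0x2a→b10/s2 VC-HIT; vc=[4,24,6]
#10 0x19→b6/s2 VC-HIT; vc=[4,24,10]

OUTCOME = MISS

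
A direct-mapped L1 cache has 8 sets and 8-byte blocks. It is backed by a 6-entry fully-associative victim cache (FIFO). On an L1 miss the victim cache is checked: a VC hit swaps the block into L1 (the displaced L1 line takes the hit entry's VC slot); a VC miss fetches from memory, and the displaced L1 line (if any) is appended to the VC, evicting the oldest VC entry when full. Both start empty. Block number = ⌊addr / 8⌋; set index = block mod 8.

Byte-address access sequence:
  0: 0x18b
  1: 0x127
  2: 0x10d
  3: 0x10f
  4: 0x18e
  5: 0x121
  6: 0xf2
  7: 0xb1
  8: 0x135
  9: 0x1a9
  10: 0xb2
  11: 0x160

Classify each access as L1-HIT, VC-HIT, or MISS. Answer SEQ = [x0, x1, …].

#0 0x18b→b49/s1 MISS; vc=[]
#1 0x127→b36/s4 MISS; vc=[]
#2 0x10d→b33/s1 MISS; vc=[49]
#3 0x10f→b33/s1 L1-HIT; vc=[49]
#4 0x18e→b49/s1 VC-HIT; vc=[33]
#5 0x121→b36/s4 L1-HIT; vc=[33]
#6 0xf2→b30/s6 MISS; vc=[33]
#7 0xb1→b22/s6 MISS; vc=[33,30]
#8 0x135→b38/s6 MISS; vc=[33,30,22]
#9 0x1a9→b53/s5 MISS; vc=[33,30,22]
#10 0xb2→b22/s6 VC-HIT; vc=[33,30,38]
#11 0x160→b44/s4 MISS; vc=[33,30,38,36]

SEQ = [MISS, MISS, MISS, L1-HIT, VC-HIT, L1-HIT, MISS, MISS, MISS, MISS, VC-HIT, MISS]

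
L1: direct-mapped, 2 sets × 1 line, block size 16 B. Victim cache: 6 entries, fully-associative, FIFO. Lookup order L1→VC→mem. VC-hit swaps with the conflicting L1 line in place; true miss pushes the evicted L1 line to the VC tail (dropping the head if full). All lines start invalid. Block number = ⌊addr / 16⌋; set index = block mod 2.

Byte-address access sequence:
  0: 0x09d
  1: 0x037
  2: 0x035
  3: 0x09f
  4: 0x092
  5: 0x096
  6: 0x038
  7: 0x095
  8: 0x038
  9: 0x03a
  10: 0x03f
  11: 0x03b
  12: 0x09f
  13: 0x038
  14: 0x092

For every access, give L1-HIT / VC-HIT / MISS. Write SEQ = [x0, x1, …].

0: 0x9d (blk 9, set 1) → MISS  vc=[]
1: 0x37 (blk 3, set 1) → MISS  vc=[9]
2: 0x35 (blk 3, set 1) → L1-HIT  vc=[9]
3: 0x9f (blk 9, set 1) → VC-HIT  vc=[3]
4: 0x92 (blk 9, set 1) → L1-HIT  vc=[3]
5: 0x96 (blk 9, set 1) → L1-HIT  vc=[3]
6: 0x38 (blk 3, set 1) → VC-HIT  vc=[9]
7: 0x95 (blk 9, set 1) → VC-HIT  vc=[3]
8: 0x38 (blk 3, set 1) → VC-HIT  vc=[9]
9: 0x3a (blk 3, set 1) → L1-HIT  vc=[9]
10: 0x3f (blk 3, set 1) → L1-HIT  vc=[9]
11: 0x3b (blk 3, set 1) → L1-HIT  vc=[9]
12: 0x9f (blk 9, set 1) → VC-HIT  vc=[3]
13: 0x38 (blk 3, set 1) → VC-HIT  vc=[9]
14: 0x92 (blk 9, set 1) → VC-HIT  vc=[3]

SEQ = [MISS, MISS, L1-HIT, VC-HIT, L1-HIT, L1-HIT, VC-HIT, VC-HIT, VC-HIT, L1-HIT, L1-HIT, L1-HIT, VC-HIT, VC-HIT, VC-HIT]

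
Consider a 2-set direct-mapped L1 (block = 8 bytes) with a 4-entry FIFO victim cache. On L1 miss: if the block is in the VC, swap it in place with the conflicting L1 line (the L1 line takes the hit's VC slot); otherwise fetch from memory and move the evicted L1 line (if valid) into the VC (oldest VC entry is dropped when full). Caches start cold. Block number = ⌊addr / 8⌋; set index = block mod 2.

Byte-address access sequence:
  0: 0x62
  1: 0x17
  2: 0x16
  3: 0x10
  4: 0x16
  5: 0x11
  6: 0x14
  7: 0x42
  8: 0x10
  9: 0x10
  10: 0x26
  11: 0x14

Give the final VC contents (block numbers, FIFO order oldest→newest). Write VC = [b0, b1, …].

VC = [12, 8, 4]

#0 0x62→b12/s0 MISS; vc=[]
#1 0x17→b2/s0 MISS; vc=[12]
#2 0x16→b2/s0 L1-HIT; vc=[12]
#3 0x10→b2/s0 L1-HIT; vc=[12]
#4 0x16→b2/s0 L1-HIT; vc=[12]
#5 0x11→b2/s0 L1-HIT; vc=[12]
#6 0x14→b2/s0 L1-HIT; vc=[12]
#7 0x42→b8/s0 MISS; vc=[12,2]
#8 0x10→b2/s0 VC-HIT; vc=[12,8]
#9 0x10→b2/s0 L1-HIT; vc=[12,8]
#10 0x26→b4/s0 MISS; vc=[12,8,2]
#11 0x14→b2/s0 VC-HIT; vc=[12,8,4]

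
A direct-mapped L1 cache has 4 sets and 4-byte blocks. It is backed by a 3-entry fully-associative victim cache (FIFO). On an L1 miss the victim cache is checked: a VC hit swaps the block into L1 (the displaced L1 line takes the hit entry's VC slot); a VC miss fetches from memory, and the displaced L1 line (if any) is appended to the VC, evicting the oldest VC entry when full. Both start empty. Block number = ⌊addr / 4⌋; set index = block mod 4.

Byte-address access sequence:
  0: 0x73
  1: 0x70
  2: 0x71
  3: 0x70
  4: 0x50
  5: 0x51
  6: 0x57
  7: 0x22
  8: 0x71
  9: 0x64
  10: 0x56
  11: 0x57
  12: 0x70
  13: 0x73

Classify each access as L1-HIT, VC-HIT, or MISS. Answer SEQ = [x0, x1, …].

#0 0x73→b28/s0 MISS; vc=[]
#1 0x70→b28/s0 L1-HIT; vc=[]
#2 0x71→b28/s0 L1-HIT; vc=[]
#3 0x70→b28/s0 L1-HIT; vc=[]
#4 0x50→b20/s0 MISS; vc=[28]
#5 0x51→b20/s0 L1-HIT; vc=[28]
#6 0x57→b21/s1 MISS; vc=[28]
#7 0x22→b8/s0 MISS; vc=[28,20]
#8 0x71→b28/s0 VC-HIT; vc=[8,20]
#9 0x64→b25/s1 MISS; vc=[8,20,21]
#10 0x56→b21/s1 VC-HIT; vc=[8,20,25]
#11 0x57→b21/s1 L1-HIT; vc=[8,20,25]
#12 0x70→b28/s0 L1-HIT; vc=[8,20,25]
#13 0x73→b28/s0 L1-HIT; vc=[8,20,25]

SEQ = [MISS, L1-HIT, L1-HIT, L1-HIT, MISS, L1-HIT, MISS, MISS, VC-HIT, MISS, VC-HIT, L1-HIT, L1-HIT, L1-HIT]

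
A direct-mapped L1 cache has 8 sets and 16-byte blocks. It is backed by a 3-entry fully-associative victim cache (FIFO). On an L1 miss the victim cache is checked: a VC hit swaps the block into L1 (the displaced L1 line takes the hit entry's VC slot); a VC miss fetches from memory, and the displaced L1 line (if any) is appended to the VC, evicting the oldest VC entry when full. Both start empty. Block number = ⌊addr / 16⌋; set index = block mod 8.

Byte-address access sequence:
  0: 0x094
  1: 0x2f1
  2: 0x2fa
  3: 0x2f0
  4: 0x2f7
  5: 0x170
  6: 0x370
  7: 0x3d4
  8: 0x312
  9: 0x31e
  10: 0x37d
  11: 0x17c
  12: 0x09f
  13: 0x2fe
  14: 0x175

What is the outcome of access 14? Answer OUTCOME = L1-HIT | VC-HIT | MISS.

0: 0x94 (blk 9, set 1) → MISS  vc=[]
1: 0x2f1 (blk 47, set 7) → MISS  vc=[]
2: 0x2fa (blk 47, set 7) → L1-HIT  vc=[]
3: 0x2f0 (blk 47, set 7) → L1-HIT  vc=[]
4: 0x2f7 (blk 47, set 7) → L1-HIT  vc=[]
5: 0x170 (blk 23, set 7) → MISS  vc=[47]
6: 0x370 (blk 55, set 7) → MISS  vc=[47, 23]
7: 0x3d4 (blk 61, set 5) → MISS  vc=[47, 23]
8: 0x312 (blk 49, set 1) → MISS  vc=[47, 23, 9]
9: 0x31e (blk 49, set 1) → L1-HIT  vc=[47, 23, 9]
10: 0x37d (blk 55, set 7) → L1-HIT  vc=[47, 23, 9]
11: 0x17c (blk 23, set 7) → VC-HIT  vc=[47, 55, 9]
12: 0x9f (blk 9, set 1) → VC-HIT  vc=[47, 55, 49]
13: 0x2fe (blk 47, set 7) → VC-HIT  vc=[23, 55, 49]
14: 0x175 (blk 23, set 7) → VC-HIT  vc=[47, 55, 49]

OUTCOME = VC-HIT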